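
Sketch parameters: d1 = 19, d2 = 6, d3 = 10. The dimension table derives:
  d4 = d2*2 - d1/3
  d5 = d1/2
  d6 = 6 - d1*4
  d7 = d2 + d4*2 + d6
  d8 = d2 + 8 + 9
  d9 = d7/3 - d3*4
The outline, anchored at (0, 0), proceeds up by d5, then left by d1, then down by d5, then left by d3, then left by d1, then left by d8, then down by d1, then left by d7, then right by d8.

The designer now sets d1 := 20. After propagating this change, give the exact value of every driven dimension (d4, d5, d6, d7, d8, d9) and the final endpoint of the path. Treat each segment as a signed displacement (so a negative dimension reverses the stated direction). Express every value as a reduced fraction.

d4 = 16/3
d5 = 10
d6 = -74
d7 = -172/3
d8 = 23
d9 = -532/9
endpoint = (22/3, -20)

Apply edit: d1 := 20
  d4 = d2*2 - d1/3 = 16/3
  d5 = d1/2 = 10
  d6 = 6 - d1*4 = -74
  d7 = d2 + d4*2 + d6 = -172/3
  d8 = d2 + 8 + 9 = 23
  d9 = d7/3 - d3*4 = -532/9
Walk from origin (0, 0):
  seg 1: up by d5 = 10 → (0, 10)
  seg 2: left by d1 = 20 → (-20, 10)
  seg 3: down by d5 = 10 → (-20, 0)
  seg 4: left by d3 = 10 → (-30, 0)
  seg 5: left by d1 = 20 → (-50, 0)
  seg 6: left by d8 = 23 → (-73, 0)
  seg 7: down by d1 = 20 → (-73, -20)
  seg 8: left by d7 = -172/3 → (-47/3, -20)
  seg 9: right by d8 = 23 → (22/3, -20)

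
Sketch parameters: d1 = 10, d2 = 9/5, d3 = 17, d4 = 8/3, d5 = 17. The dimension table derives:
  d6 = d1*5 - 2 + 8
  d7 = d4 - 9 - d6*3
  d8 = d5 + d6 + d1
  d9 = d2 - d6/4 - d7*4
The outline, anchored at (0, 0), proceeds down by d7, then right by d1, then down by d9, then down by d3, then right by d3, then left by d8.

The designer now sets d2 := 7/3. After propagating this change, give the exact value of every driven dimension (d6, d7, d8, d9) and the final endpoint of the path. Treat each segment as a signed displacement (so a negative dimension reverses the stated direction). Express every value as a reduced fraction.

Apply edit: d2 := 7/3
  d6 = d1*5 - 2 + 8 = 56
  d7 = d4 - 9 - d6*3 = -523/3
  d8 = d5 + d6 + d1 = 83
  d9 = d2 - d6/4 - d7*4 = 2057/3
Walk from origin (0, 0):
  seg 1: down by d7 = -523/3 → (0, 523/3)
  seg 2: right by d1 = 10 → (10, 523/3)
  seg 3: down by d9 = 2057/3 → (10, -1534/3)
  seg 4: down by d3 = 17 → (10, -1585/3)
  seg 5: right by d3 = 17 → (27, -1585/3)
  seg 6: left by d8 = 83 → (-56, -1585/3)

d6 = 56
d7 = -523/3
d8 = 83
d9 = 2057/3
endpoint = (-56, -1585/3)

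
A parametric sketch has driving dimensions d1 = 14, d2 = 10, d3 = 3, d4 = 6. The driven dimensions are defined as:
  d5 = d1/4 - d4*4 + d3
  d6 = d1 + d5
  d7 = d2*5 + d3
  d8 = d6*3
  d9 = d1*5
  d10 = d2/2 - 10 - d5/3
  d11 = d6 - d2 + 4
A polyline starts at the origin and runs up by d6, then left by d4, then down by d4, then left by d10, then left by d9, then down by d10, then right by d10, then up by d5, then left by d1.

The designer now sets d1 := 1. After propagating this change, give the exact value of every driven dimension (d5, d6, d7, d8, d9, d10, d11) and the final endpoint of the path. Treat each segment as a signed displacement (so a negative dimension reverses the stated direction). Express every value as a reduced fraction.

d5 = -83/4
d6 = -79/4
d7 = 53
d8 = -237/4
d9 = 5
d10 = 23/12
d11 = -103/4
endpoint = (-12, -581/12)

Apply edit: d1 := 1
  d5 = d1/4 - d4*4 + d3 = -83/4
  d6 = d1 + d5 = -79/4
  d7 = d2*5 + d3 = 53
  d8 = d6*3 = -237/4
  d9 = d1*5 = 5
  d10 = d2/2 - 10 - d5/3 = 23/12
  d11 = d6 - d2 + 4 = -103/4
Walk from origin (0, 0):
  seg 1: up by d6 = -79/4 → (0, -79/4)
  seg 2: left by d4 = 6 → (-6, -79/4)
  seg 3: down by d4 = 6 → (-6, -103/4)
  seg 4: left by d10 = 23/12 → (-95/12, -103/4)
  seg 5: left by d9 = 5 → (-155/12, -103/4)
  seg 6: down by d10 = 23/12 → (-155/12, -83/3)
  seg 7: right by d10 = 23/12 → (-11, -83/3)
  seg 8: up by d5 = -83/4 → (-11, -581/12)
  seg 9: left by d1 = 1 → (-12, -581/12)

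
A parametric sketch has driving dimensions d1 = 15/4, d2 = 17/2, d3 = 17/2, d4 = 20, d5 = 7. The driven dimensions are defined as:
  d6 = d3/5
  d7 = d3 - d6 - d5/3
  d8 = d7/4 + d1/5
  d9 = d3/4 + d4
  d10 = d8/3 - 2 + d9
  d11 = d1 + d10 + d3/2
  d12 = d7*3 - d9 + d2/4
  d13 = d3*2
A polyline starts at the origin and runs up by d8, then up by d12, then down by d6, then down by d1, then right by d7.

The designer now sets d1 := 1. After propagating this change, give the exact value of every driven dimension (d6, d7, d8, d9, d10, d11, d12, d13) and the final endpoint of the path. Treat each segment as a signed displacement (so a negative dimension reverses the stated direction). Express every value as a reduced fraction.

d6 = 17/10
d7 = 67/15
d8 = 79/60
d9 = 177/8
d10 = 7403/360
d11 = 9293/360
d12 = -33/5
d13 = 17
endpoint = (67/15, -479/60)

Apply edit: d1 := 1
  d6 = d3/5 = 17/10
  d7 = d3 - d6 - d5/3 = 67/15
  d8 = d7/4 + d1/5 = 79/60
  d9 = d3/4 + d4 = 177/8
  d10 = d8/3 - 2 + d9 = 7403/360
  d11 = d1 + d10 + d3/2 = 9293/360
  d12 = d7*3 - d9 + d2/4 = -33/5
  d13 = d3*2 = 17
Walk from origin (0, 0):
  seg 1: up by d8 = 79/60 → (0, 79/60)
  seg 2: up by d12 = -33/5 → (0, -317/60)
  seg 3: down by d6 = 17/10 → (0, -419/60)
  seg 4: down by d1 = 1 → (0, -479/60)
  seg 5: right by d7 = 67/15 → (67/15, -479/60)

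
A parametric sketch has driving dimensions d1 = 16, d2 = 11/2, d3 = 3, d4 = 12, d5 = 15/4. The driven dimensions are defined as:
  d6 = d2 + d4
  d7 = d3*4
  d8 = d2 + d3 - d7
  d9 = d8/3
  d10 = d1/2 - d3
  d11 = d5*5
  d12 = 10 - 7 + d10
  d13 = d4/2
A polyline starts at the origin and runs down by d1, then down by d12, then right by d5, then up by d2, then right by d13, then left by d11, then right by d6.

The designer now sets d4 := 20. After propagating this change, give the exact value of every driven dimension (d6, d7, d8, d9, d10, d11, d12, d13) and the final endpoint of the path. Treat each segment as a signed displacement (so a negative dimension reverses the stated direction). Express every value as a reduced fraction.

d6 = 51/2
d7 = 12
d8 = -7/2
d9 = -7/6
d10 = 5
d11 = 75/4
d12 = 8
d13 = 10
endpoint = (41/2, -37/2)

Apply edit: d4 := 20
  d6 = d2 + d4 = 51/2
  d7 = d3*4 = 12
  d8 = d2 + d3 - d7 = -7/2
  d9 = d8/3 = -7/6
  d10 = d1/2 - d3 = 5
  d11 = d5*5 = 75/4
  d12 = 10 - 7 + d10 = 8
  d13 = d4/2 = 10
Walk from origin (0, 0):
  seg 1: down by d1 = 16 → (0, -16)
  seg 2: down by d12 = 8 → (0, -24)
  seg 3: right by d5 = 15/4 → (15/4, -24)
  seg 4: up by d2 = 11/2 → (15/4, -37/2)
  seg 5: right by d13 = 10 → (55/4, -37/2)
  seg 6: left by d11 = 75/4 → (-5, -37/2)
  seg 7: right by d6 = 51/2 → (41/2, -37/2)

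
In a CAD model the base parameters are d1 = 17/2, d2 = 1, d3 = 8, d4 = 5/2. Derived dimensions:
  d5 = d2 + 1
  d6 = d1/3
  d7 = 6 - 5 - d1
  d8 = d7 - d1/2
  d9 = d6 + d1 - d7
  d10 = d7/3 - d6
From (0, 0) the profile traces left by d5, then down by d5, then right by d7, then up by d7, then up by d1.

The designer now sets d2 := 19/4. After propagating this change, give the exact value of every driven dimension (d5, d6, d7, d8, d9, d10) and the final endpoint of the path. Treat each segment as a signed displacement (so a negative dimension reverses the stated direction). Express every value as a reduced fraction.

Apply edit: d2 := 19/4
  d5 = d2 + 1 = 23/4
  d6 = d1/3 = 17/6
  d7 = 6 - 5 - d1 = -15/2
  d8 = d7 - d1/2 = -47/4
  d9 = d6 + d1 - d7 = 113/6
  d10 = d7/3 - d6 = -16/3
Walk from origin (0, 0):
  seg 1: left by d5 = 23/4 → (-23/4, 0)
  seg 2: down by d5 = 23/4 → (-23/4, -23/4)
  seg 3: right by d7 = -15/2 → (-53/4, -23/4)
  seg 4: up by d7 = -15/2 → (-53/4, -53/4)
  seg 5: up by d1 = 17/2 → (-53/4, -19/4)

d5 = 23/4
d6 = 17/6
d7 = -15/2
d8 = -47/4
d9 = 113/6
d10 = -16/3
endpoint = (-53/4, -19/4)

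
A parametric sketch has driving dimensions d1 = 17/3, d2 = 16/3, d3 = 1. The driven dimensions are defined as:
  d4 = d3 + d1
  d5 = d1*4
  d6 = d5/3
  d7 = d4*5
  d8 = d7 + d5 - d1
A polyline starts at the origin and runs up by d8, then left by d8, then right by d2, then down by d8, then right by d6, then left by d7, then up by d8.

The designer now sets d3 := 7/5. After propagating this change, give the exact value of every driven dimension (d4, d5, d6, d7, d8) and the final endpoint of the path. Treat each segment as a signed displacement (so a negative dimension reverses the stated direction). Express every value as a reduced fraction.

d4 = 106/15
d5 = 68/3
d6 = 68/9
d7 = 106/3
d8 = 157/3
endpoint = (-673/9, 157/3)

Apply edit: d3 := 7/5
  d4 = d3 + d1 = 106/15
  d5 = d1*4 = 68/3
  d6 = d5/3 = 68/9
  d7 = d4*5 = 106/3
  d8 = d7 + d5 - d1 = 157/3
Walk from origin (0, 0):
  seg 1: up by d8 = 157/3 → (0, 157/3)
  seg 2: left by d8 = 157/3 → (-157/3, 157/3)
  seg 3: right by d2 = 16/3 → (-47, 157/3)
  seg 4: down by d8 = 157/3 → (-47, 0)
  seg 5: right by d6 = 68/9 → (-355/9, 0)
  seg 6: left by d7 = 106/3 → (-673/9, 0)
  seg 7: up by d8 = 157/3 → (-673/9, 157/3)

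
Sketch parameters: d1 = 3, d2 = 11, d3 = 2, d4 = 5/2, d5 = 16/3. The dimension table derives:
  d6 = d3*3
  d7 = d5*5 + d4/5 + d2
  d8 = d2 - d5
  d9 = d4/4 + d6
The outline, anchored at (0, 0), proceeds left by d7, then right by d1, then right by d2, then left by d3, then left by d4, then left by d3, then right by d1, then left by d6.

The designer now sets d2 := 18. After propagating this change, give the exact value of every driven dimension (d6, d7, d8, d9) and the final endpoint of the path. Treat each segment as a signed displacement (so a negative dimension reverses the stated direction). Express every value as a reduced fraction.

Apply edit: d2 := 18
  d6 = d3*3 = 6
  d7 = d5*5 + d4/5 + d2 = 271/6
  d8 = d2 - d5 = 38/3
  d9 = d4/4 + d6 = 53/8
Walk from origin (0, 0):
  seg 1: left by d7 = 271/6 → (-271/6, 0)
  seg 2: right by d1 = 3 → (-253/6, 0)
  seg 3: right by d2 = 18 → (-145/6, 0)
  seg 4: left by d3 = 2 → (-157/6, 0)
  seg 5: left by d4 = 5/2 → (-86/3, 0)
  seg 6: left by d3 = 2 → (-92/3, 0)
  seg 7: right by d1 = 3 → (-83/3, 0)
  seg 8: left by d6 = 6 → (-101/3, 0)

d6 = 6
d7 = 271/6
d8 = 38/3
d9 = 53/8
endpoint = (-101/3, 0)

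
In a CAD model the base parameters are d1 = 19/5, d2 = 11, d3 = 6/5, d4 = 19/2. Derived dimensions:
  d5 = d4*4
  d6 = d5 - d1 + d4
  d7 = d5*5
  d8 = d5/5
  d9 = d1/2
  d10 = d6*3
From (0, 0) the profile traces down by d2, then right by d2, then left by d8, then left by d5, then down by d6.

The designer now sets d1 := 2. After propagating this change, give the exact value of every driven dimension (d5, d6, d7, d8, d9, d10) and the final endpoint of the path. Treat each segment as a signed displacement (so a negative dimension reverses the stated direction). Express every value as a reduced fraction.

d5 = 38
d6 = 91/2
d7 = 190
d8 = 38/5
d9 = 1
d10 = 273/2
endpoint = (-173/5, -113/2)

Apply edit: d1 := 2
  d5 = d4*4 = 38
  d6 = d5 - d1 + d4 = 91/2
  d7 = d5*5 = 190
  d8 = d5/5 = 38/5
  d9 = d1/2 = 1
  d10 = d6*3 = 273/2
Walk from origin (0, 0):
  seg 1: down by d2 = 11 → (0, -11)
  seg 2: right by d2 = 11 → (11, -11)
  seg 3: left by d8 = 38/5 → (17/5, -11)
  seg 4: left by d5 = 38 → (-173/5, -11)
  seg 5: down by d6 = 91/2 → (-173/5, -113/2)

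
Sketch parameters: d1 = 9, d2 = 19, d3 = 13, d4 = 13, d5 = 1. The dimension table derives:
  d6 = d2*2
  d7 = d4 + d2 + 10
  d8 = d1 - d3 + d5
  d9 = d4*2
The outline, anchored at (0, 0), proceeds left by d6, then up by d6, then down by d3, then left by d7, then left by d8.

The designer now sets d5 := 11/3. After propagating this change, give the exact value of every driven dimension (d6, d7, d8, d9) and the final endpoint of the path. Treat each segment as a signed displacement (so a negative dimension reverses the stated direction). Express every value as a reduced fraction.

d6 = 38
d7 = 42
d8 = -1/3
d9 = 26
endpoint = (-239/3, 25)

Apply edit: d5 := 11/3
  d6 = d2*2 = 38
  d7 = d4 + d2 + 10 = 42
  d8 = d1 - d3 + d5 = -1/3
  d9 = d4*2 = 26
Walk from origin (0, 0):
  seg 1: left by d6 = 38 → (-38, 0)
  seg 2: up by d6 = 38 → (-38, 38)
  seg 3: down by d3 = 13 → (-38, 25)
  seg 4: left by d7 = 42 → (-80, 25)
  seg 5: left by d8 = -1/3 → (-239/3, 25)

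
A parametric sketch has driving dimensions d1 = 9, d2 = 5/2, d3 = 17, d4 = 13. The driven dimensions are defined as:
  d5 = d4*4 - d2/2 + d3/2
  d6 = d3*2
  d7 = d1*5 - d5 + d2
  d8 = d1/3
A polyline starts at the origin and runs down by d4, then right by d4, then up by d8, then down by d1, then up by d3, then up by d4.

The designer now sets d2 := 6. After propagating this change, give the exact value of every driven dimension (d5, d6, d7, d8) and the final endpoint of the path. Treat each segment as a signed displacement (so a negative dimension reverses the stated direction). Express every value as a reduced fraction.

d5 = 115/2
d6 = 34
d7 = -13/2
d8 = 3
endpoint = (13, 11)

Apply edit: d2 := 6
  d5 = d4*4 - d2/2 + d3/2 = 115/2
  d6 = d3*2 = 34
  d7 = d1*5 - d5 + d2 = -13/2
  d8 = d1/3 = 3
Walk from origin (0, 0):
  seg 1: down by d4 = 13 → (0, -13)
  seg 2: right by d4 = 13 → (13, -13)
  seg 3: up by d8 = 3 → (13, -10)
  seg 4: down by d1 = 9 → (13, -19)
  seg 5: up by d3 = 17 → (13, -2)
  seg 6: up by d4 = 13 → (13, 11)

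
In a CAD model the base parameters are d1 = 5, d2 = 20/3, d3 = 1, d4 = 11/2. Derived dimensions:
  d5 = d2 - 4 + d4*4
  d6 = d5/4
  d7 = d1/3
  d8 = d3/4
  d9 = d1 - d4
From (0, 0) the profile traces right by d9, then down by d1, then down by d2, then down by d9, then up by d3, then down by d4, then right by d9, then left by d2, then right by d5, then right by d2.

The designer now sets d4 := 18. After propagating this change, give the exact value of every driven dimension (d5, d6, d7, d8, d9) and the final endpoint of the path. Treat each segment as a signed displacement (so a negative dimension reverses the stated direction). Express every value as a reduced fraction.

d5 = 224/3
d6 = 56/3
d7 = 5/3
d8 = 1/4
d9 = -13
endpoint = (146/3, -47/3)

Apply edit: d4 := 18
  d5 = d2 - 4 + d4*4 = 224/3
  d6 = d5/4 = 56/3
  d7 = d1/3 = 5/3
  d8 = d3/4 = 1/4
  d9 = d1 - d4 = -13
Walk from origin (0, 0):
  seg 1: right by d9 = -13 → (-13, 0)
  seg 2: down by d1 = 5 → (-13, -5)
  seg 3: down by d2 = 20/3 → (-13, -35/3)
  seg 4: down by d9 = -13 → (-13, 4/3)
  seg 5: up by d3 = 1 → (-13, 7/3)
  seg 6: down by d4 = 18 → (-13, -47/3)
  seg 7: right by d9 = -13 → (-26, -47/3)
  seg 8: left by d2 = 20/3 → (-98/3, -47/3)
  seg 9: right by d5 = 224/3 → (42, -47/3)
  seg 10: right by d2 = 20/3 → (146/3, -47/3)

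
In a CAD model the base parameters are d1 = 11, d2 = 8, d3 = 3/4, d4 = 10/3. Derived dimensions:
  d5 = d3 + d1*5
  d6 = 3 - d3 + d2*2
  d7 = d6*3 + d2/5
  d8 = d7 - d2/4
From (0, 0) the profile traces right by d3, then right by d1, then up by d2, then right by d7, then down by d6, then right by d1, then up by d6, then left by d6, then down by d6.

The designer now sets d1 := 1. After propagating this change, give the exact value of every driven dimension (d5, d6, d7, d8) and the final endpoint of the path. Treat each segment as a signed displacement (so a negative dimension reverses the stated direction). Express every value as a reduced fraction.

d5 = 23/4
d6 = 73/4
d7 = 1127/20
d8 = 1087/20
endpoint = (817/20, -41/4)

Apply edit: d1 := 1
  d5 = d3 + d1*5 = 23/4
  d6 = 3 - d3 + d2*2 = 73/4
  d7 = d6*3 + d2/5 = 1127/20
  d8 = d7 - d2/4 = 1087/20
Walk from origin (0, 0):
  seg 1: right by d3 = 3/4 → (3/4, 0)
  seg 2: right by d1 = 1 → (7/4, 0)
  seg 3: up by d2 = 8 → (7/4, 8)
  seg 4: right by d7 = 1127/20 → (581/10, 8)
  seg 5: down by d6 = 73/4 → (581/10, -41/4)
  seg 6: right by d1 = 1 → (591/10, -41/4)
  seg 7: up by d6 = 73/4 → (591/10, 8)
  seg 8: left by d6 = 73/4 → (817/20, 8)
  seg 9: down by d6 = 73/4 → (817/20, -41/4)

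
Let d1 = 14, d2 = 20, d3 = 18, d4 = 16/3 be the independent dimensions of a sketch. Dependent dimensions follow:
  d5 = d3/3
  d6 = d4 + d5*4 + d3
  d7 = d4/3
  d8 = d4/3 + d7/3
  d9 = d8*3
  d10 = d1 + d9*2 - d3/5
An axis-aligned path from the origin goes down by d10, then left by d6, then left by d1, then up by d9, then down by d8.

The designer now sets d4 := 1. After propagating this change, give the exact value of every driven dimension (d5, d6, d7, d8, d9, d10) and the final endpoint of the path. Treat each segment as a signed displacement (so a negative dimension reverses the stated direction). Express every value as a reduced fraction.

d5 = 6
d6 = 43
d7 = 1/3
d8 = 4/9
d9 = 4/3
d10 = 196/15
endpoint = (-57, -548/45)

Apply edit: d4 := 1
  d5 = d3/3 = 6
  d6 = d4 + d5*4 + d3 = 43
  d7 = d4/3 = 1/3
  d8 = d4/3 + d7/3 = 4/9
  d9 = d8*3 = 4/3
  d10 = d1 + d9*2 - d3/5 = 196/15
Walk from origin (0, 0):
  seg 1: down by d10 = 196/15 → (0, -196/15)
  seg 2: left by d6 = 43 → (-43, -196/15)
  seg 3: left by d1 = 14 → (-57, -196/15)
  seg 4: up by d9 = 4/3 → (-57, -176/15)
  seg 5: down by d8 = 4/9 → (-57, -548/45)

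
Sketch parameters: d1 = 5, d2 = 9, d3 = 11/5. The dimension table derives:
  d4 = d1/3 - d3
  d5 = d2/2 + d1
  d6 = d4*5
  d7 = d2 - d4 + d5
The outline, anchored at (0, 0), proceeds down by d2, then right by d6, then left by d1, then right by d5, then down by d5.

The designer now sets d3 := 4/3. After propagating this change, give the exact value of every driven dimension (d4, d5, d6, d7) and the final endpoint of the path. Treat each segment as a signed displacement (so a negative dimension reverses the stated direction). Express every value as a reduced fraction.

Apply edit: d3 := 4/3
  d4 = d1/3 - d3 = 1/3
  d5 = d2/2 + d1 = 19/2
  d6 = d4*5 = 5/3
  d7 = d2 - d4 + d5 = 109/6
Walk from origin (0, 0):
  seg 1: down by d2 = 9 → (0, -9)
  seg 2: right by d6 = 5/3 → (5/3, -9)
  seg 3: left by d1 = 5 → (-10/3, -9)
  seg 4: right by d5 = 19/2 → (37/6, -9)
  seg 5: down by d5 = 19/2 → (37/6, -37/2)

d4 = 1/3
d5 = 19/2
d6 = 5/3
d7 = 109/6
endpoint = (37/6, -37/2)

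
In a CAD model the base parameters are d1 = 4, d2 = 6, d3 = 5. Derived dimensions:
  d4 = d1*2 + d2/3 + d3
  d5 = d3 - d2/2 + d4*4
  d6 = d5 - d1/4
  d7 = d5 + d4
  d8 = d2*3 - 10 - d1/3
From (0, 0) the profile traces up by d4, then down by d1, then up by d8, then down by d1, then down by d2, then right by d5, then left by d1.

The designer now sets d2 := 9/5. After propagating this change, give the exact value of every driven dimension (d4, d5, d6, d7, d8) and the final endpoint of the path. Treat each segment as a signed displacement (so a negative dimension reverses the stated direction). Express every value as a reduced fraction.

d4 = 68/5
d5 = 117/2
d6 = 115/2
d7 = 721/10
d8 = -89/15
endpoint = (109/2, -32/15)

Apply edit: d2 := 9/5
  d4 = d1*2 + d2/3 + d3 = 68/5
  d5 = d3 - d2/2 + d4*4 = 117/2
  d6 = d5 - d1/4 = 115/2
  d7 = d5 + d4 = 721/10
  d8 = d2*3 - 10 - d1/3 = -89/15
Walk from origin (0, 0):
  seg 1: up by d4 = 68/5 → (0, 68/5)
  seg 2: down by d1 = 4 → (0, 48/5)
  seg 3: up by d8 = -89/15 → (0, 11/3)
  seg 4: down by d1 = 4 → (0, -1/3)
  seg 5: down by d2 = 9/5 → (0, -32/15)
  seg 6: right by d5 = 117/2 → (117/2, -32/15)
  seg 7: left by d1 = 4 → (109/2, -32/15)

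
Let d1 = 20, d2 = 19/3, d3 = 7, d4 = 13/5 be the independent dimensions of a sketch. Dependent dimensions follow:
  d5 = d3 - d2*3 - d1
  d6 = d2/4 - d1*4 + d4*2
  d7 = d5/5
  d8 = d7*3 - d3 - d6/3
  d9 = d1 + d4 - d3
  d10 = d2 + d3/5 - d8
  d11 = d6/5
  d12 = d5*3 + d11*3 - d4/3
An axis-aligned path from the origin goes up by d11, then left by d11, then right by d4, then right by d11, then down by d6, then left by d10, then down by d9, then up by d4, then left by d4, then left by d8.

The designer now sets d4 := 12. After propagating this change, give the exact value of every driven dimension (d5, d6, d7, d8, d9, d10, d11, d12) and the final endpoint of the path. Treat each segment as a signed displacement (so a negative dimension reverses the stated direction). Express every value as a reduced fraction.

Apply edit: d4 := 12
  d5 = d3 - d2*3 - d1 = -32
  d6 = d2/4 - d1*4 + d4*2 = -653/12
  d7 = d5/5 = -32/5
  d8 = d7*3 - d3 - d6/3 = -1451/180
  d9 = d1 + d4 - d3 = 25
  d10 = d2 + d3/5 - d8 = 2843/180
  d11 = d6/5 = -653/60
  d12 = d5*3 + d11*3 - d4/3 = -2653/20
Walk from origin (0, 0):
  seg 1: up by d11 = -653/60 → (0, -653/60)
  seg 2: left by d11 = -653/60 → (653/60, -653/60)
  seg 3: right by d4 = 12 → (1373/60, -653/60)
  seg 4: right by d11 = -653/60 → (12, -653/60)
  seg 5: down by d6 = -653/12 → (12, 653/15)
  seg 6: left by d10 = 2843/180 → (-683/180, 653/15)
  seg 7: down by d9 = 25 → (-683/180, 278/15)
  seg 8: up by d4 = 12 → (-683/180, 458/15)
  seg 9: left by d4 = 12 → (-2843/180, 458/15)
  seg 10: left by d8 = -1451/180 → (-116/15, 458/15)

d5 = -32
d6 = -653/12
d7 = -32/5
d8 = -1451/180
d9 = 25
d10 = 2843/180
d11 = -653/60
d12 = -2653/20
endpoint = (-116/15, 458/15)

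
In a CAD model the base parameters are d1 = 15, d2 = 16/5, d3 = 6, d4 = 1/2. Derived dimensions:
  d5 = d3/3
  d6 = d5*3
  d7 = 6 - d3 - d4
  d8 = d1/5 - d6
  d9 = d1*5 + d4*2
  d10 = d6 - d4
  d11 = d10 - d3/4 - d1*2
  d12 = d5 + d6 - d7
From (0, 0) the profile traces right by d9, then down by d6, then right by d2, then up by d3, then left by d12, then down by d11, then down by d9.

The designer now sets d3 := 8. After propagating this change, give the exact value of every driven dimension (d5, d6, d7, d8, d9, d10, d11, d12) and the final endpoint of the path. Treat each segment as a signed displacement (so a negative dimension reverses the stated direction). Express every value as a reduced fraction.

Apply edit: d3 := 8
  d5 = d3/3 = 8/3
  d6 = d5*3 = 8
  d7 = 6 - d3 - d4 = -5/2
  d8 = d1/5 - d6 = -5
  d9 = d1*5 + d4*2 = 76
  d10 = d6 - d4 = 15/2
  d11 = d10 - d3/4 - d1*2 = -49/2
  d12 = d5 + d6 - d7 = 79/6
Walk from origin (0, 0):
  seg 1: right by d9 = 76 → (76, 0)
  seg 2: down by d6 = 8 → (76, -8)
  seg 3: right by d2 = 16/5 → (396/5, -8)
  seg 4: up by d3 = 8 → (396/5, 0)
  seg 5: left by d12 = 79/6 → (1981/30, 0)
  seg 6: down by d11 = -49/2 → (1981/30, 49/2)
  seg 7: down by d9 = 76 → (1981/30, -103/2)

d5 = 8/3
d6 = 8
d7 = -5/2
d8 = -5
d9 = 76
d10 = 15/2
d11 = -49/2
d12 = 79/6
endpoint = (1981/30, -103/2)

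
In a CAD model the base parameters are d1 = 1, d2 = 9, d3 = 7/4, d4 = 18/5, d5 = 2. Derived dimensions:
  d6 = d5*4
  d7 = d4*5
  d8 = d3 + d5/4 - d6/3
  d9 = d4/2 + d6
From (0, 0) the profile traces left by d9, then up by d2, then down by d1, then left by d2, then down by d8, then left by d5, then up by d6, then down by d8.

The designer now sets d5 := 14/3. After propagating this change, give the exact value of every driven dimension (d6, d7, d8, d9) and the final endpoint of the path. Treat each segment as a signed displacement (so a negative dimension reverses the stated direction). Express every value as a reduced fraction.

Apply edit: d5 := 14/3
  d6 = d5*4 = 56/3
  d7 = d4*5 = 18
  d8 = d3 + d5/4 - d6/3 = -119/36
  d9 = d4/2 + d6 = 307/15
Walk from origin (0, 0):
  seg 1: left by d9 = 307/15 → (-307/15, 0)
  seg 2: up by d2 = 9 → (-307/15, 9)
  seg 3: down by d1 = 1 → (-307/15, 8)
  seg 4: left by d2 = 9 → (-442/15, 8)
  seg 5: down by d8 = -119/36 → (-442/15, 407/36)
  seg 6: left by d5 = 14/3 → (-512/15, 407/36)
  seg 7: up by d6 = 56/3 → (-512/15, 1079/36)
  seg 8: down by d8 = -119/36 → (-512/15, 599/18)

d6 = 56/3
d7 = 18
d8 = -119/36
d9 = 307/15
endpoint = (-512/15, 599/18)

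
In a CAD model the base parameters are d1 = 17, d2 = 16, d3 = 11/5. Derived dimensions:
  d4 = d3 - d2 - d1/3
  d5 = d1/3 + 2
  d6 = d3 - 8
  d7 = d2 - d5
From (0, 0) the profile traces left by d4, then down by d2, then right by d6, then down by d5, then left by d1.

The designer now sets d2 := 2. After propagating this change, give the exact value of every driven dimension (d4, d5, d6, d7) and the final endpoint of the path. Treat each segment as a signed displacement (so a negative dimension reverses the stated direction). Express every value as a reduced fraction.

d4 = -82/15
d5 = 23/3
d6 = -29/5
d7 = -17/3
endpoint = (-52/3, -29/3)

Apply edit: d2 := 2
  d4 = d3 - d2 - d1/3 = -82/15
  d5 = d1/3 + 2 = 23/3
  d6 = d3 - 8 = -29/5
  d7 = d2 - d5 = -17/3
Walk from origin (0, 0):
  seg 1: left by d4 = -82/15 → (82/15, 0)
  seg 2: down by d2 = 2 → (82/15, -2)
  seg 3: right by d6 = -29/5 → (-1/3, -2)
  seg 4: down by d5 = 23/3 → (-1/3, -29/3)
  seg 5: left by d1 = 17 → (-52/3, -29/3)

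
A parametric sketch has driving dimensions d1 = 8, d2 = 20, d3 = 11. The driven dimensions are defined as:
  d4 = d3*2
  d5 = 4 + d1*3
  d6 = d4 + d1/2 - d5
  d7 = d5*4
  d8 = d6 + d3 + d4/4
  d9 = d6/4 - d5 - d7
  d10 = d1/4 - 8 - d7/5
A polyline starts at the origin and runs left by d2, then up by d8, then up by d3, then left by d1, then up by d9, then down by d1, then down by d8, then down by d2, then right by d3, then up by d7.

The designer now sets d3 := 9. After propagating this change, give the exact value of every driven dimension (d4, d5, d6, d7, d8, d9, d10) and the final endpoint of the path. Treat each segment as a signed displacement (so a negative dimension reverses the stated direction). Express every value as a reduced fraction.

Apply edit: d3 := 9
  d4 = d3*2 = 18
  d5 = 4 + d1*3 = 28
  d6 = d4 + d1/2 - d5 = -6
  d7 = d5*4 = 112
  d8 = d6 + d3 + d4/4 = 15/2
  d9 = d6/4 - d5 - d7 = -283/2
  d10 = d1/4 - 8 - d7/5 = -142/5
Walk from origin (0, 0):
  seg 1: left by d2 = 20 → (-20, 0)
  seg 2: up by d8 = 15/2 → (-20, 15/2)
  seg 3: up by d3 = 9 → (-20, 33/2)
  seg 4: left by d1 = 8 → (-28, 33/2)
  seg 5: up by d9 = -283/2 → (-28, -125)
  seg 6: down by d1 = 8 → (-28, -133)
  seg 7: down by d8 = 15/2 → (-28, -281/2)
  seg 8: down by d2 = 20 → (-28, -321/2)
  seg 9: right by d3 = 9 → (-19, -321/2)
  seg 10: up by d7 = 112 → (-19, -97/2)

d4 = 18
d5 = 28
d6 = -6
d7 = 112
d8 = 15/2
d9 = -283/2
d10 = -142/5
endpoint = (-19, -97/2)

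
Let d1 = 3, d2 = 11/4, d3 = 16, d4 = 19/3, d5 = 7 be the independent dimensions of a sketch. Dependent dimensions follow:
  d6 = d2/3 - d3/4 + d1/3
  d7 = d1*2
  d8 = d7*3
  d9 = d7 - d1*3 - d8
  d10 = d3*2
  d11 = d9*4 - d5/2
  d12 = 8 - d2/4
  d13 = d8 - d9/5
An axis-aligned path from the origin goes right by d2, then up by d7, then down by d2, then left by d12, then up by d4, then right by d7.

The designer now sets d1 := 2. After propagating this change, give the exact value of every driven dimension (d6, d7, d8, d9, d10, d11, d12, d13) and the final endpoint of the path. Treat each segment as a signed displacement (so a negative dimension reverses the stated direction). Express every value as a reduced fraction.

Apply edit: d1 := 2
  d6 = d2/3 - d3/4 + d1/3 = -29/12
  d7 = d1*2 = 4
  d8 = d7*3 = 12
  d9 = d7 - d1*3 - d8 = -14
  d10 = d3*2 = 32
  d11 = d9*4 - d5/2 = -119/2
  d12 = 8 - d2/4 = 117/16
  d13 = d8 - d9/5 = 74/5
Walk from origin (0, 0):
  seg 1: right by d2 = 11/4 → (11/4, 0)
  seg 2: up by d7 = 4 → (11/4, 4)
  seg 3: down by d2 = 11/4 → (11/4, 5/4)
  seg 4: left by d12 = 117/16 → (-73/16, 5/4)
  seg 5: up by d4 = 19/3 → (-73/16, 91/12)
  seg 6: right by d7 = 4 → (-9/16, 91/12)

d6 = -29/12
d7 = 4
d8 = 12
d9 = -14
d10 = 32
d11 = -119/2
d12 = 117/16
d13 = 74/5
endpoint = (-9/16, 91/12)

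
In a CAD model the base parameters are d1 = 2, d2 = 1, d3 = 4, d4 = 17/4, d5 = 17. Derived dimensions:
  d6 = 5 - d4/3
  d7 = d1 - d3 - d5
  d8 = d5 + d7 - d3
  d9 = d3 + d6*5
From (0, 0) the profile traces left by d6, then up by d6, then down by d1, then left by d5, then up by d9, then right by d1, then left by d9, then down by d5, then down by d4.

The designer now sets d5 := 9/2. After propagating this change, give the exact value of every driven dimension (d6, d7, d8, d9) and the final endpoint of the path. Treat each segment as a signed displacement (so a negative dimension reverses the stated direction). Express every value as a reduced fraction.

d6 = 43/12
d7 = -13/2
d8 = -6
d9 = 263/12
endpoint = (-28, 59/4)

Apply edit: d5 := 9/2
  d6 = 5 - d4/3 = 43/12
  d7 = d1 - d3 - d5 = -13/2
  d8 = d5 + d7 - d3 = -6
  d9 = d3 + d6*5 = 263/12
Walk from origin (0, 0):
  seg 1: left by d6 = 43/12 → (-43/12, 0)
  seg 2: up by d6 = 43/12 → (-43/12, 43/12)
  seg 3: down by d1 = 2 → (-43/12, 19/12)
  seg 4: left by d5 = 9/2 → (-97/12, 19/12)
  seg 5: up by d9 = 263/12 → (-97/12, 47/2)
  seg 6: right by d1 = 2 → (-73/12, 47/2)
  seg 7: left by d9 = 263/12 → (-28, 47/2)
  seg 8: down by d5 = 9/2 → (-28, 19)
  seg 9: down by d4 = 17/4 → (-28, 59/4)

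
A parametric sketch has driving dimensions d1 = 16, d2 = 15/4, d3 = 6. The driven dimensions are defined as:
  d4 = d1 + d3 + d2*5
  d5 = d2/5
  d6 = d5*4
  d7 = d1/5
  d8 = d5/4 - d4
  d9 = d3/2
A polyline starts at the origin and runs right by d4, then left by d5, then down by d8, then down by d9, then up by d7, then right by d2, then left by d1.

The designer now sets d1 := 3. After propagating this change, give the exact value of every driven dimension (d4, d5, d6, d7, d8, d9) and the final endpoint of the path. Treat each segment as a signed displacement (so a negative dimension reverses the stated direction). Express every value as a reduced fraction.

Apply edit: d1 := 3
  d4 = d1 + d3 + d2*5 = 111/4
  d5 = d2/5 = 3/4
  d6 = d5*4 = 3
  d7 = d1/5 = 3/5
  d8 = d5/4 - d4 = -441/16
  d9 = d3/2 = 3
Walk from origin (0, 0):
  seg 1: right by d4 = 111/4 → (111/4, 0)
  seg 2: left by d5 = 3/4 → (27, 0)
  seg 3: down by d8 = -441/16 → (27, 441/16)
  seg 4: down by d9 = 3 → (27, 393/16)
  seg 5: up by d7 = 3/5 → (27, 2013/80)
  seg 6: right by d2 = 15/4 → (123/4, 2013/80)
  seg 7: left by d1 = 3 → (111/4, 2013/80)

d4 = 111/4
d5 = 3/4
d6 = 3
d7 = 3/5
d8 = -441/16
d9 = 3
endpoint = (111/4, 2013/80)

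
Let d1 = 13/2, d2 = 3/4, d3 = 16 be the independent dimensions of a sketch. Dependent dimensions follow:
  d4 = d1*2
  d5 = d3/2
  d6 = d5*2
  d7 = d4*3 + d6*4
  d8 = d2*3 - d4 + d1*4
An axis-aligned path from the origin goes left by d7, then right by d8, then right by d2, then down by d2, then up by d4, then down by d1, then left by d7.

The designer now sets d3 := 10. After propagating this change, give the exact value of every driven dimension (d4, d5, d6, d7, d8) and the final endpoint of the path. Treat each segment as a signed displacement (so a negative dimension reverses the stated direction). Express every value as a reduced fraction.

Apply edit: d3 := 10
  d4 = d1*2 = 13
  d5 = d3/2 = 5
  d6 = d5*2 = 10
  d7 = d4*3 + d6*4 = 79
  d8 = d2*3 - d4 + d1*4 = 61/4
Walk from origin (0, 0):
  seg 1: left by d7 = 79 → (-79, 0)
  seg 2: right by d8 = 61/4 → (-255/4, 0)
  seg 3: right by d2 = 3/4 → (-63, 0)
  seg 4: down by d2 = 3/4 → (-63, -3/4)
  seg 5: up by d4 = 13 → (-63, 49/4)
  seg 6: down by d1 = 13/2 → (-63, 23/4)
  seg 7: left by d7 = 79 → (-142, 23/4)

d4 = 13
d5 = 5
d6 = 10
d7 = 79
d8 = 61/4
endpoint = (-142, 23/4)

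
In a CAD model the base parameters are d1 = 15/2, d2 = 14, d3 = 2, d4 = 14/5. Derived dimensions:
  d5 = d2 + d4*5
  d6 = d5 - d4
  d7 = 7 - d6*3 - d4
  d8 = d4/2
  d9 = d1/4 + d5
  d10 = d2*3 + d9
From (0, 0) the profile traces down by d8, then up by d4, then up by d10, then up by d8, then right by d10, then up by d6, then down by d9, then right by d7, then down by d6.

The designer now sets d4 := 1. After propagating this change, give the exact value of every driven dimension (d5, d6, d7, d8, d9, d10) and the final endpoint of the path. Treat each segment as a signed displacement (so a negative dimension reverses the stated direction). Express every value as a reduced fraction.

Apply edit: d4 := 1
  d5 = d2 + d4*5 = 19
  d6 = d5 - d4 = 18
  d7 = 7 - d6*3 - d4 = -48
  d8 = d4/2 = 1/2
  d9 = d1/4 + d5 = 167/8
  d10 = d2*3 + d9 = 503/8
Walk from origin (0, 0):
  seg 1: down by d8 = 1/2 → (0, -1/2)
  seg 2: up by d4 = 1 → (0, 1/2)
  seg 3: up by d10 = 503/8 → (0, 507/8)
  seg 4: up by d8 = 1/2 → (0, 511/8)
  seg 5: right by d10 = 503/8 → (503/8, 511/8)
  seg 6: up by d6 = 18 → (503/8, 655/8)
  seg 7: down by d9 = 167/8 → (503/8, 61)
  seg 8: right by d7 = -48 → (119/8, 61)
  seg 9: down by d6 = 18 → (119/8, 43)

d5 = 19
d6 = 18
d7 = -48
d8 = 1/2
d9 = 167/8
d10 = 503/8
endpoint = (119/8, 43)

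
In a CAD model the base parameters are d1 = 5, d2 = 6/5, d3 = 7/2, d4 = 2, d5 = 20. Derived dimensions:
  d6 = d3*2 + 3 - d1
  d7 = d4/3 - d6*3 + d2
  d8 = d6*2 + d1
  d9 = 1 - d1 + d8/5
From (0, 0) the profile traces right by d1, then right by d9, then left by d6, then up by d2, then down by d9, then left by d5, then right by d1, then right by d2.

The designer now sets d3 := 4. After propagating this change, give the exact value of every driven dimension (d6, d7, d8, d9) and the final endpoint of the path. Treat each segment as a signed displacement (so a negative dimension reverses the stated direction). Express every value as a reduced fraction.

d6 = 6
d7 = -242/15
d8 = 17
d9 = -3/5
endpoint = (-77/5, 9/5)

Apply edit: d3 := 4
  d6 = d3*2 + 3 - d1 = 6
  d7 = d4/3 - d6*3 + d2 = -242/15
  d8 = d6*2 + d1 = 17
  d9 = 1 - d1 + d8/5 = -3/5
Walk from origin (0, 0):
  seg 1: right by d1 = 5 → (5, 0)
  seg 2: right by d9 = -3/5 → (22/5, 0)
  seg 3: left by d6 = 6 → (-8/5, 0)
  seg 4: up by d2 = 6/5 → (-8/5, 6/5)
  seg 5: down by d9 = -3/5 → (-8/5, 9/5)
  seg 6: left by d5 = 20 → (-108/5, 9/5)
  seg 7: right by d1 = 5 → (-83/5, 9/5)
  seg 8: right by d2 = 6/5 → (-77/5, 9/5)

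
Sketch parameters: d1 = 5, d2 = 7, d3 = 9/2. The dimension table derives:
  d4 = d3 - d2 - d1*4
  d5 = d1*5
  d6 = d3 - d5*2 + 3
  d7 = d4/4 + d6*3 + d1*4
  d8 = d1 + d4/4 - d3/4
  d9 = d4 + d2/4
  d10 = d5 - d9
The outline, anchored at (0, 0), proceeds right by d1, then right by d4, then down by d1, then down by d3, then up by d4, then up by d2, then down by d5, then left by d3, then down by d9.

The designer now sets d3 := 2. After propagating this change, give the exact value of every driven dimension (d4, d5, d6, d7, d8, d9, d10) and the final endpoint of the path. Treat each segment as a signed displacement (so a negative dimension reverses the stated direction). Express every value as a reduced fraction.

Apply edit: d3 := 2
  d4 = d3 - d2 - d1*4 = -25
  d5 = d1*5 = 25
  d6 = d3 - d5*2 + 3 = -45
  d7 = d4/4 + d6*3 + d1*4 = -485/4
  d8 = d1 + d4/4 - d3/4 = -7/4
  d9 = d4 + d2/4 = -93/4
  d10 = d5 - d9 = 193/4
Walk from origin (0, 0):
  seg 1: right by d1 = 5 → (5, 0)
  seg 2: right by d4 = -25 → (-20, 0)
  seg 3: down by d1 = 5 → (-20, -5)
  seg 4: down by d3 = 2 → (-20, -7)
  seg 5: up by d4 = -25 → (-20, -32)
  seg 6: up by d2 = 7 → (-20, -25)
  seg 7: down by d5 = 25 → (-20, -50)
  seg 8: left by d3 = 2 → (-22, -50)
  seg 9: down by d9 = -93/4 → (-22, -107/4)

d4 = -25
d5 = 25
d6 = -45
d7 = -485/4
d8 = -7/4
d9 = -93/4
d10 = 193/4
endpoint = (-22, -107/4)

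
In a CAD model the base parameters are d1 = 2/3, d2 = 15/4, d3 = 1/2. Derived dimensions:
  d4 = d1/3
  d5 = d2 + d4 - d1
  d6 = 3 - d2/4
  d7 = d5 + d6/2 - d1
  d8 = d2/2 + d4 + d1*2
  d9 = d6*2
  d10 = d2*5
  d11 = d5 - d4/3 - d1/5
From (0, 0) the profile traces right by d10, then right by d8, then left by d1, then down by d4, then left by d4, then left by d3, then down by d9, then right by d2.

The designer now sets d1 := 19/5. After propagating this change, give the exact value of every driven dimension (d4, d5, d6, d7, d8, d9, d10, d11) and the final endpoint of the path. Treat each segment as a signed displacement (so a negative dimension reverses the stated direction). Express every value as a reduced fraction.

Apply edit: d1 := 19/5
  d4 = d1/3 = 19/15
  d5 = d2 + d4 - d1 = 73/60
  d6 = 3 - d2/4 = 33/16
  d7 = d5 + d6/2 - d1 = -149/96
  d8 = d2/2 + d4 + d1*2 = 1289/120
  d9 = d6*2 = 33/8
  d10 = d2*5 = 75/4
  d11 = d5 - d4/3 - d1/5 = 31/900
Walk from origin (0, 0):
  seg 1: right by d10 = 75/4 → (75/4, 0)
  seg 2: right by d8 = 1289/120 → (3539/120, 0)
  seg 3: left by d1 = 19/5 → (3083/120, 0)
  seg 4: down by d4 = 19/15 → (3083/120, -19/15)
  seg 5: left by d4 = 19/15 → (977/40, -19/15)
  seg 6: left by d3 = 1/2 → (957/40, -19/15)
  seg 7: down by d9 = 33/8 → (957/40, -647/120)
  seg 8: right by d2 = 15/4 → (1107/40, -647/120)

d4 = 19/15
d5 = 73/60
d6 = 33/16
d7 = -149/96
d8 = 1289/120
d9 = 33/8
d10 = 75/4
d11 = 31/900
endpoint = (1107/40, -647/120)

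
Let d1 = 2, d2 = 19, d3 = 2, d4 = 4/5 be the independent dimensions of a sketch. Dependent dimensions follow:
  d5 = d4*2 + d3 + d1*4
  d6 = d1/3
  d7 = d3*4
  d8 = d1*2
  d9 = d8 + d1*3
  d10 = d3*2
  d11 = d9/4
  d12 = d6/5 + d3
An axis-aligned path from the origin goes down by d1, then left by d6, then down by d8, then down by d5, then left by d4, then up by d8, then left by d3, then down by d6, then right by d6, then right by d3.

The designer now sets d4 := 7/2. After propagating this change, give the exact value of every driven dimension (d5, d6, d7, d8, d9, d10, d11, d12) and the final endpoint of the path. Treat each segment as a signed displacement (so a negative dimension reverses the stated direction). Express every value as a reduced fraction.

Apply edit: d4 := 7/2
  d5 = d4*2 + d3 + d1*4 = 17
  d6 = d1/3 = 2/3
  d7 = d3*4 = 8
  d8 = d1*2 = 4
  d9 = d8 + d1*3 = 10
  d10 = d3*2 = 4
  d11 = d9/4 = 5/2
  d12 = d6/5 + d3 = 32/15
Walk from origin (0, 0):
  seg 1: down by d1 = 2 → (0, -2)
  seg 2: left by d6 = 2/3 → (-2/3, -2)
  seg 3: down by d8 = 4 → (-2/3, -6)
  seg 4: down by d5 = 17 → (-2/3, -23)
  seg 5: left by d4 = 7/2 → (-25/6, -23)
  seg 6: up by d8 = 4 → (-25/6, -19)
  seg 7: left by d3 = 2 → (-37/6, -19)
  seg 8: down by d6 = 2/3 → (-37/6, -59/3)
  seg 9: right by d6 = 2/3 → (-11/2, -59/3)
  seg 10: right by d3 = 2 → (-7/2, -59/3)

d5 = 17
d6 = 2/3
d7 = 8
d8 = 4
d9 = 10
d10 = 4
d11 = 5/2
d12 = 32/15
endpoint = (-7/2, -59/3)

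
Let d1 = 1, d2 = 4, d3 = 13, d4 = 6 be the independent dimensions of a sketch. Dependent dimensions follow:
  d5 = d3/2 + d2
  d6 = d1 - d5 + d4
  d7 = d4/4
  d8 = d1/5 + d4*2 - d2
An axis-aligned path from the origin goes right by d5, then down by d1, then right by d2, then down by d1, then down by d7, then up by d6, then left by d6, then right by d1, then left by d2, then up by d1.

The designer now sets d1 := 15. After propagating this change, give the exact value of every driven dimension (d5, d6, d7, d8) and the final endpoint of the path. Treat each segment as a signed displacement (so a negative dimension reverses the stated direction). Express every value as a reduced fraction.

d5 = 21/2
d6 = 21/2
d7 = 3/2
d8 = 11
endpoint = (15, -6)

Apply edit: d1 := 15
  d5 = d3/2 + d2 = 21/2
  d6 = d1 - d5 + d4 = 21/2
  d7 = d4/4 = 3/2
  d8 = d1/5 + d4*2 - d2 = 11
Walk from origin (0, 0):
  seg 1: right by d5 = 21/2 → (21/2, 0)
  seg 2: down by d1 = 15 → (21/2, -15)
  seg 3: right by d2 = 4 → (29/2, -15)
  seg 4: down by d1 = 15 → (29/2, -30)
  seg 5: down by d7 = 3/2 → (29/2, -63/2)
  seg 6: up by d6 = 21/2 → (29/2, -21)
  seg 7: left by d6 = 21/2 → (4, -21)
  seg 8: right by d1 = 15 → (19, -21)
  seg 9: left by d2 = 4 → (15, -21)
  seg 10: up by d1 = 15 → (15, -6)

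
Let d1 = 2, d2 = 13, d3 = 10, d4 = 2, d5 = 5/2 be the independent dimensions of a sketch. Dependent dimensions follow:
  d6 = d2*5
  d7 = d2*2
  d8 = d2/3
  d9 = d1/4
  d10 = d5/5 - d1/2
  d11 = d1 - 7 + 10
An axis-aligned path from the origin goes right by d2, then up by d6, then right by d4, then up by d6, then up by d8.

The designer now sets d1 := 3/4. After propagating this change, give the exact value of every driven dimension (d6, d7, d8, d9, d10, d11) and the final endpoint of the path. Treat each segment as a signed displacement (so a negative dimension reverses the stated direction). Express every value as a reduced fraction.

d6 = 65
d7 = 26
d8 = 13/3
d9 = 3/16
d10 = 1/8
d11 = 15/4
endpoint = (15, 403/3)

Apply edit: d1 := 3/4
  d6 = d2*5 = 65
  d7 = d2*2 = 26
  d8 = d2/3 = 13/3
  d9 = d1/4 = 3/16
  d10 = d5/5 - d1/2 = 1/8
  d11 = d1 - 7 + 10 = 15/4
Walk from origin (0, 0):
  seg 1: right by d2 = 13 → (13, 0)
  seg 2: up by d6 = 65 → (13, 65)
  seg 3: right by d4 = 2 → (15, 65)
  seg 4: up by d6 = 65 → (15, 130)
  seg 5: up by d8 = 13/3 → (15, 403/3)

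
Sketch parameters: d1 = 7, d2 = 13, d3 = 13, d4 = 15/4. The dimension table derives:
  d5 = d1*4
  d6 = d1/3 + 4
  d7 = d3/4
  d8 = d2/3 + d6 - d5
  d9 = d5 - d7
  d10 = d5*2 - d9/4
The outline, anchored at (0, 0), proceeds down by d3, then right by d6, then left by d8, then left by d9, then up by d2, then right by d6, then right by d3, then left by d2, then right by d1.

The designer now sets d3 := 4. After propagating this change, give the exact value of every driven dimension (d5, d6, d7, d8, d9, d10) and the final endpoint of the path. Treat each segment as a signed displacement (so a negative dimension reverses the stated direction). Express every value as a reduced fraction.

Apply edit: d3 := 4
  d5 = d1*4 = 28
  d6 = d1/3 + 4 = 19/3
  d7 = d3/4 = 1
  d8 = d2/3 + d6 - d5 = -52/3
  d9 = d5 - d7 = 27
  d10 = d5*2 - d9/4 = 197/4
Walk from origin (0, 0):
  seg 1: down by d3 = 4 → (0, -4)
  seg 2: right by d6 = 19/3 → (19/3, -4)
  seg 3: left by d8 = -52/3 → (71/3, -4)
  seg 4: left by d9 = 27 → (-10/3, -4)
  seg 5: up by d2 = 13 → (-10/3, 9)
  seg 6: right by d6 = 19/3 → (3, 9)
  seg 7: right by d3 = 4 → (7, 9)
  seg 8: left by d2 = 13 → (-6, 9)
  seg 9: right by d1 = 7 → (1, 9)

d5 = 28
d6 = 19/3
d7 = 1
d8 = -52/3
d9 = 27
d10 = 197/4
endpoint = (1, 9)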